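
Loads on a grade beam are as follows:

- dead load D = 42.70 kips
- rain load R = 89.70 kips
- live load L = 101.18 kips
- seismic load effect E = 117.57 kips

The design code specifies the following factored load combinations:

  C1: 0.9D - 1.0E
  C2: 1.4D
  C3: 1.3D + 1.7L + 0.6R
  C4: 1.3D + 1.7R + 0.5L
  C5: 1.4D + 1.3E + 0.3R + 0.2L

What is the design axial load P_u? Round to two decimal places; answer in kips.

281.34 kips

C1: 0.9(42.70) - 1.0(117.57) = 38.43 - 117.57 = -79.14
C2: 1.4(42.70) = 59.78
C3: 1.3(42.70) + 1.7(101.18) + 0.6(89.70) = 55.51 + 172.01 + 53.82 = 281.34
C4: 1.3(42.70) + 1.7(89.70) + 0.5(101.18) = 55.51 + 152.49 + 50.59 = 258.59
C5: 1.4(42.70) + 1.3(117.57) + 0.3(89.70) + 0.2(101.18) = 59.78 + 152.84 + 26.91 + 20.24 = 259.77
The controlling combination is 3, giving 281.34 kips.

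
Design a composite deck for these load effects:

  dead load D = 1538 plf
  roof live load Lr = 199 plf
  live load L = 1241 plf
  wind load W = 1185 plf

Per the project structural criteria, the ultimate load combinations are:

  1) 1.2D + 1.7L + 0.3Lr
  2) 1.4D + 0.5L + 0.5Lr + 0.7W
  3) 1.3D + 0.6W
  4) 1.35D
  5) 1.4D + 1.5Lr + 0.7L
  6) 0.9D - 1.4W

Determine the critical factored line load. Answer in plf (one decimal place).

4015.0 plf

1) 1.2(1538) + 1.7(1241) + 0.3(199) = 4015.0
2) 1.4(1538) + 0.5(1241) + 0.5(199) + 0.7(1185) = 3702.7
3) 1.3(1538) + 0.6(1185) = 2710.4
4) 1.35(1538) = 2076.3
5) 1.4(1538) + 1.5(199) + 0.7(1241) = 3320.4
6) 0.9(1538) - 1.4(1185) = -274.8
The controlling combination is 1, giving 4015.0 plf.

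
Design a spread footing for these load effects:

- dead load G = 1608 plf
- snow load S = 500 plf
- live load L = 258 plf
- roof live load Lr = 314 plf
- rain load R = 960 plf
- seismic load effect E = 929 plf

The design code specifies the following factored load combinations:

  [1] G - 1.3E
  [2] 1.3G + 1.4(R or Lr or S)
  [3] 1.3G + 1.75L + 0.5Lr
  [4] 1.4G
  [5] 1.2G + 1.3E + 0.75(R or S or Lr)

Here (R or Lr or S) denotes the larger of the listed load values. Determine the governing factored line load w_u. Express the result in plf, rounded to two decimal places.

(R or Lr or S) → R = 960 plf; (R or S or Lr) → R = 960 plf.
[1] 1.0(1608) - 1.3(929) = 1608.00 - 1207.70 = 400.30
[2] 1.3(1608) + 1.4(960) = 2090.40 + 1344.00 = 3434.40
[3] 1.3(1608) + 1.75(258) + 0.5(314) = 2090.40 + 451.50 + 157.00 = 2698.90
[4] 1.4(1608) = 2251.20
[5] 1.2(1608) + 1.3(929) + 0.75(960) = 1929.60 + 1207.70 + 720.00 = 3857.30
The controlling combination is 5, giving 3857.30 plf.

3857.30 plf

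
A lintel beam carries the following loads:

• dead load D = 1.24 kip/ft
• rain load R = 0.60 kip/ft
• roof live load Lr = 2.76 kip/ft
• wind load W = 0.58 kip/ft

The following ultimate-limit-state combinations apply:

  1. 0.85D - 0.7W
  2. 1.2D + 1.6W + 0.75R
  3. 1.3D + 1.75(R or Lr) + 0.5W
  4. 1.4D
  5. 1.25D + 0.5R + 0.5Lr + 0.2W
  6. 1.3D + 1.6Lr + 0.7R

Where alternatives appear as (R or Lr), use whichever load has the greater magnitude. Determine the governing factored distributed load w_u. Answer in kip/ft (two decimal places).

(R or Lr) → Lr = 2.76 kip/ft.
1. 0.85(1.24) - 0.7(0.58) = 0.65
2. 1.2(1.24) + 1.6(0.58) + 0.75(0.60) = 1.49 + 0.93 + 0.45 = 2.87
3. 1.3(1.24) + 1.75(2.76) + 0.5(0.58) = 1.61 + 4.83 + 0.29 = 6.73
4. 1.4(1.24) = 1.74
5. 1.25(1.24) + 0.5(0.60) + 0.5(2.76) + 0.2(0.58) = 1.55 + 0.30 + 1.38 + 0.12 = 3.35
6. 1.3(1.24) + 1.6(2.76) + 0.7(0.60) = 1.61 + 4.42 + 0.42 = 6.45
Combination 3 governs: w_u = 6.73 kip/ft.

6.73 kip/ft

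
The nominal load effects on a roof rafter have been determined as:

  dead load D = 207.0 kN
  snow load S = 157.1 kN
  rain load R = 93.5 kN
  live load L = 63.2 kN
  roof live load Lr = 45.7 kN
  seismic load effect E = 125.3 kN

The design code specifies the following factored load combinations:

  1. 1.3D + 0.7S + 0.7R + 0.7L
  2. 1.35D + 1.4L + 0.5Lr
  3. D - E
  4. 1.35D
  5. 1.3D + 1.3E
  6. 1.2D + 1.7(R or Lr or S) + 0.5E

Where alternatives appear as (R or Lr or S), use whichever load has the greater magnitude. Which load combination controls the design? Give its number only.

(R or Lr or S) → S = 157.1 kN.
1. 1.3(207.0) + 0.7(157.1) + 0.7(93.5) + 0.7(63.2) = 269.10 + 109.97 + 65.45 + 44.24 = 488.76
2. 1.35(207.0) + 1.4(63.2) + 0.5(45.7) = 279.45 + 88.48 + 22.85 = 390.78
3. 1.0(207.0) - 1.0(125.3) = 207.00 - 125.30 = 81.70
4. 1.35(207.0) = 279.45
5. 1.3(207.0) + 1.3(125.3) = 269.10 + 162.89 = 431.99
6. 1.2(207.0) + 1.7(157.1) + 0.5(125.3) = 248.40 + 267.07 + 62.65 = 578.12
The largest value is 578.12 kN from combination 6.

Combination 6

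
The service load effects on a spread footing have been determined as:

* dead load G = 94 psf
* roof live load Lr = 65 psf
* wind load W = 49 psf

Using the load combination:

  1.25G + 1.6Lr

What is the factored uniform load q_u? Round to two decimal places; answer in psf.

1.25(94) + 1.6(65) = 117.50 + 104.00 = 221.50
q_u = 221.50 psf.

221.50 psf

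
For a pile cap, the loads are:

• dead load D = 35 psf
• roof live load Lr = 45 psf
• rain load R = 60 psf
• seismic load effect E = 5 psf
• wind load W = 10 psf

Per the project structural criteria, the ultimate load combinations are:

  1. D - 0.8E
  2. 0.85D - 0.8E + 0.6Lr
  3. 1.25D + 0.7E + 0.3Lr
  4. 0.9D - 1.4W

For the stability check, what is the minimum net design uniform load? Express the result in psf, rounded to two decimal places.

17.50 psf

1. 1.0(35) - 0.8(5) = 35.00 - 4.00 = 31.00
2. 0.85(35) - 0.8(5) + 0.6(45) = 29.75 - 4.00 + 27.00 = 52.75
3. 1.25(35) + 0.7(5) + 0.3(45) = 43.75 + 3.50 + 13.50 = 60.75
4. 0.9(35) - 1.4(10) = 31.50 - 14.00 = 17.50
Combination 4 gives the minimum: 17.50 psf.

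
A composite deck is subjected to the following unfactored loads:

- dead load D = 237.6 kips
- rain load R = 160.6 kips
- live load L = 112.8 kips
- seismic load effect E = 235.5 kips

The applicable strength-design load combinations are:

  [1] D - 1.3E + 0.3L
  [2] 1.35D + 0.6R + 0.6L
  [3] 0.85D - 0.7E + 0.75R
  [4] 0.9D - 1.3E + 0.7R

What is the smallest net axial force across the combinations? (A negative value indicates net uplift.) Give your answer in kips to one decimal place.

-34.7 kips

[1] 1.0(237.6) - 1.3(235.5) + 0.3(112.8) = -34.7
[2] 1.35(237.6) + 0.6(160.6) + 0.6(112.8) = 484.8
[3] 0.85(237.6) - 0.7(235.5) + 0.75(160.6) = 202.0 - 164.9 + 120.5 = 157.6
[4] 0.9(237.6) - 1.3(235.5) + 0.7(160.6) = 20.1
Combination 1 gives the minimum: -34.7 kips.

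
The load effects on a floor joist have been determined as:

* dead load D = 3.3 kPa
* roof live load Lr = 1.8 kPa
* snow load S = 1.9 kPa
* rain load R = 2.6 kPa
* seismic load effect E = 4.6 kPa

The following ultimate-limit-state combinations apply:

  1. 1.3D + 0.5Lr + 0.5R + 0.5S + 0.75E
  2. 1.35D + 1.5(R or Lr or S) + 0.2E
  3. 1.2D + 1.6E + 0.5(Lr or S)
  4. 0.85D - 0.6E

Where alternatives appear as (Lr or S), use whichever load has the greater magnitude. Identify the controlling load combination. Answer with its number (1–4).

Combination 3

(R or Lr or S) → R = 2.6 kPa; (Lr or S) → S = 1.9 kPa.
1. 1.3(3.3) + 0.5(1.8) + 0.5(2.6) + 0.5(1.9) + 0.75(4.6) = 10.89
2. 1.35(3.3) + 1.5(2.6) + 0.2(4.6) = 9.28
3. 1.2(3.3) + 1.6(4.6) + 0.5(1.9) = 12.27
4. 0.85(3.3) - 0.6(4.6) = 0.05
The largest value is 12.27 kPa from combination 3.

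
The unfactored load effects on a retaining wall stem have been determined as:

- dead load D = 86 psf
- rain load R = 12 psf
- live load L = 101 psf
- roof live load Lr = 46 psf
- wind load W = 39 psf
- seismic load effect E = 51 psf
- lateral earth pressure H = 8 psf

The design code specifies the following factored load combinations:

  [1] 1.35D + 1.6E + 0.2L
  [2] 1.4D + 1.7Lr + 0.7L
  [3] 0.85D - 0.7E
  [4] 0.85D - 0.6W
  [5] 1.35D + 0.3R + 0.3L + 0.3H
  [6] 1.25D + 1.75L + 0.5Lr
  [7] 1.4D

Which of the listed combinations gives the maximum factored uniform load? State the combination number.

Combination 6

[1] 1.35(86) + 1.6(51) + 0.2(101) = 116.1 + 81.6 + 20.2 = 217.9
[2] 1.4(86) + 1.7(46) + 0.7(101) = 120.4 + 78.2 + 70.7 = 269.3
[3] 0.85(86) - 0.7(51) = 73.1 - 35.7 = 37.4
[4] 0.85(86) - 0.6(39) = 73.1 - 23.4 = 49.7
[5] 1.35(86) + 0.3(12) + 0.3(101) + 0.3(8) = 116.1 + 3.6 + 30.3 + 2.4 = 152.4
[6] 1.25(86) + 1.75(101) + 0.5(46) = 107.5 + 176.8 + 23.0 = 307.3
[7] 1.4(86) = 120.4
The largest value is 307.3 psf from combination 6.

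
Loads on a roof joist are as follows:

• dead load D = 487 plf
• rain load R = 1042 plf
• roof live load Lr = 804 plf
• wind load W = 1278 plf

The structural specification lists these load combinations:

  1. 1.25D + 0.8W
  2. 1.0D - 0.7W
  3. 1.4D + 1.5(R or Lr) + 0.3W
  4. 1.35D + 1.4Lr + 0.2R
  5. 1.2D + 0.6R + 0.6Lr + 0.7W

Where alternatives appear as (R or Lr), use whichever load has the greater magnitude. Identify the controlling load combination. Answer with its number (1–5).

Combination 3

(R or Lr) → R = 1042 plf.
1. 1.25(487) + 0.8(1278) = 608.75 + 1022.40 = 1631.15
2. 1.0(487) - 0.7(1278) = 487.00 - 894.60 = -407.60
3. 1.4(487) + 1.5(1042) + 0.3(1278) = 681.80 + 1563.00 + 383.40 = 2628.20
4. 1.35(487) + 1.4(804) + 0.2(1042) = 657.45 + 1125.60 + 208.40 = 1991.45
5. 1.2(487) + 0.6(1042) + 0.6(804) + 0.7(1278) = 584.40 + 625.20 + 482.40 + 894.60 = 2586.60
The largest value is 2628.20 plf from combination 3.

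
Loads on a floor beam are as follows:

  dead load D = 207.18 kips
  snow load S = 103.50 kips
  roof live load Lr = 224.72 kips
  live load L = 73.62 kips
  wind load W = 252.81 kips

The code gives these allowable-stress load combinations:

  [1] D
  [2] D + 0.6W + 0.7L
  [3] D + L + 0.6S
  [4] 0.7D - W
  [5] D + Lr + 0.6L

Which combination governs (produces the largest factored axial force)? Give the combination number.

Combination 5

[1] 1.0(207.18) = 207.18
[2] 1.0(207.18) + 0.6(252.81) + 0.7(73.62) = 207.18 + 151.69 + 51.53 = 410.40
[3] 1.0(207.18) + 1.0(73.62) + 0.6(103.50) = 207.18 + 73.62 + 62.10 = 342.90
[4] 0.7(207.18) - 1.0(252.81) = 145.03 - 252.81 = -107.78
[5] 1.0(207.18) + 1.0(224.72) + 0.6(73.62) = 207.18 + 224.72 + 44.17 = 476.07
The largest value is 476.07 kips from combination 5.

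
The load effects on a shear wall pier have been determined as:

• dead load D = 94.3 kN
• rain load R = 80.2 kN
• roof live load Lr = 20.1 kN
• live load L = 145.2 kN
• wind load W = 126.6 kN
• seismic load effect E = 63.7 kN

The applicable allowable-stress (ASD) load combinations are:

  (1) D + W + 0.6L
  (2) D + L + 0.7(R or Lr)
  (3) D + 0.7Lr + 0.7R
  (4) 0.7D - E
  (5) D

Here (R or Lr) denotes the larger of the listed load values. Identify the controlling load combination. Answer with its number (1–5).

Combination 1

(R or Lr) → R = 80.2 kN.
(1) 1.0(94.3) + 1.0(126.6) + 0.6(145.2) = 94.3 + 126.6 + 87.1 = 308.0
(2) 1.0(94.3) + 1.0(145.2) + 0.7(80.2) = 94.3 + 145.2 + 56.1 = 295.6
(3) 1.0(94.3) + 0.7(20.1) + 0.7(80.2) = 94.3 + 14.1 + 56.1 = 164.5
(4) 0.7(94.3) - 1.0(63.7) = 66.0 - 63.7 = 2.3
(5) 1.0(94.3) = 94.3
The largest value is 308.0 kN from combination 1.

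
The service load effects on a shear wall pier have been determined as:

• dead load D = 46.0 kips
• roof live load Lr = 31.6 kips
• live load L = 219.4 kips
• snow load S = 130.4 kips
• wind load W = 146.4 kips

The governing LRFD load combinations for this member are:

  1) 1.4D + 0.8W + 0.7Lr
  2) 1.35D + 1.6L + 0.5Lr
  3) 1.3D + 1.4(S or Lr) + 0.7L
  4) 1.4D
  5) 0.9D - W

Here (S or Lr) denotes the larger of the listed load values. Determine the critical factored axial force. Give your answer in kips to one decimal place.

428.9 kips

(S or Lr) → S = 130.4 kips.
1) 1.4(46.0) + 0.8(146.4) + 0.7(31.6) = 203.6
2) 1.35(46.0) + 1.6(219.4) + 0.5(31.6) = 428.9
3) 1.3(46.0) + 1.4(130.4) + 0.7(219.4) = 395.9
4) 1.4(46.0) = 64.4
5) 0.9(46.0) - 1.0(146.4) = -105.0
Maximum is from combination 2.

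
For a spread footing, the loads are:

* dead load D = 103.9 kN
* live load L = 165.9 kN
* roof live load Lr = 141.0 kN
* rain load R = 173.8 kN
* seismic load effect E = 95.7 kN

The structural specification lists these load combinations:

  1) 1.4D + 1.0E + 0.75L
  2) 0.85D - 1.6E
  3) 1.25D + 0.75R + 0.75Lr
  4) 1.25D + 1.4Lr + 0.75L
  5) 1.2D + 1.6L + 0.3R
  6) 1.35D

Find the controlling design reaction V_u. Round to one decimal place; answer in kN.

451.7 kN

1) 1.4(103.9) + 1.0(95.7) + 0.75(165.9) = 145.5 + 95.7 + 124.4 = 365.6
2) 0.85(103.9) - 1.6(95.7) = 88.3 - 153.1 = -64.8
3) 1.25(103.9) + 0.75(173.8) + 0.75(141.0) = 366.0
4) 1.25(103.9) + 1.4(141.0) + 0.75(165.9) = 129.9 + 197.4 + 124.4 = 451.7
5) 1.2(103.9) + 1.6(165.9) + 0.3(173.8) = 442.3
6) 1.35(103.9) = 140.3
The controlling combination is 4, giving 451.7 kN.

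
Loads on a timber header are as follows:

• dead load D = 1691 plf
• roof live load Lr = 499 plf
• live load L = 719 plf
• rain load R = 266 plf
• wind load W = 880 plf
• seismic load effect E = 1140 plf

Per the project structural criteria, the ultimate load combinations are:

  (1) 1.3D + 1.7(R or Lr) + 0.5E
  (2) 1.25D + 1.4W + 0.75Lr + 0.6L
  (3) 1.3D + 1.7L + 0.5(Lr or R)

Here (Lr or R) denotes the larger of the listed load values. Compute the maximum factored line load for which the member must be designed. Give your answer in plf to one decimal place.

(R or Lr) → Lr = 499 plf; (Lr or R) → Lr = 499 plf.
(1) 1.3(1691) + 1.7(499) + 0.5(1140) = 2198.3 + 848.3 + 570.0 = 3616.6
(2) 1.25(1691) + 1.4(880) + 0.75(499) + 0.6(719) = 4151.4
(3) 1.3(1691) + 1.7(719) + 0.5(499) = 2198.3 + 1222.3 + 249.5 = 3670.1
Combination 2 governs: w_u = 4151.4 plf.

4151.4 plf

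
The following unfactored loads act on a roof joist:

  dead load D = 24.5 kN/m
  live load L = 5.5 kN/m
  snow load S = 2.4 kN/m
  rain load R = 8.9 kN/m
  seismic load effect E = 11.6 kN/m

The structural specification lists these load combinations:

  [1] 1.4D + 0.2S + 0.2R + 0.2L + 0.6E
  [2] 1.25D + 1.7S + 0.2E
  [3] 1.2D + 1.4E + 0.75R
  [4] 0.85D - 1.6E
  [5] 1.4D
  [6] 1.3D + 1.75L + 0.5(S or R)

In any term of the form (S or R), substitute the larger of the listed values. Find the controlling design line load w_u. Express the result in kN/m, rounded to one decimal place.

(S or R) → R = 8.9 kN/m.
[1] 1.4(24.5) + 0.2(2.4) + 0.2(8.9) + 0.2(5.5) + 0.6(11.6) = 44.6
[2] 1.25(24.5) + 1.7(2.4) + 0.2(11.6) = 30.6 + 4.1 + 2.3 = 37.0
[3] 1.2(24.5) + 1.4(11.6) + 0.75(8.9) = 29.4 + 16.2 + 6.7 = 52.3
[4] 0.85(24.5) - 1.6(11.6) = 2.3
[5] 1.4(24.5) = 34.3
[6] 1.3(24.5) + 1.75(5.5) + 0.5(8.9) = 45.9
Maximum is from combination 3.

52.3 kN/m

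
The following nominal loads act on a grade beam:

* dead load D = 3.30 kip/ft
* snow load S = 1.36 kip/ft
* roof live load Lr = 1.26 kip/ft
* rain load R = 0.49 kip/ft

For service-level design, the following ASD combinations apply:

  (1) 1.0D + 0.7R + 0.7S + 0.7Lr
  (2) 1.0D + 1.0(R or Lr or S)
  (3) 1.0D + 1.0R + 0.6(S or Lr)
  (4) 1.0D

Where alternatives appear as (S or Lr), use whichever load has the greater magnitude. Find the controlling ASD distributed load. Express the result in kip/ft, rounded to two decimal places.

(R or Lr or S) → S = 1.36 kip/ft; (S or Lr) → S = 1.36 kip/ft.
(1) 1.0(3.30) + 0.7(0.49) + 0.7(1.36) + 0.7(1.26) = 5.48
(2) 1.0(3.30) + 1.0(1.36) = 3.30 + 1.36 = 4.66
(3) 1.0(3.30) + 1.0(0.49) + 0.6(1.36) = 3.30 + 0.49 + 0.82 = 4.61
(4) 1.0(3.30) = 3.30
The controlling combination is 1, giving 5.48 kip/ft.

5.48 kip/ft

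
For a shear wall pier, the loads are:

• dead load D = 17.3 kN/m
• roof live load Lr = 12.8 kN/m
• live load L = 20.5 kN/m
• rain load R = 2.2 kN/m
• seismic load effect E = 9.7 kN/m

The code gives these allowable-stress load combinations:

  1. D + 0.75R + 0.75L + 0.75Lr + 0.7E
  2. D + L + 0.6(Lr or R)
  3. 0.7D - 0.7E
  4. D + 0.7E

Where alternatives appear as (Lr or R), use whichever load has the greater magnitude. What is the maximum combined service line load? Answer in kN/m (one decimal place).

(Lr or R) → Lr = 12.8 kN/m.
1. 1.0(17.3) + 0.75(2.2) + 0.75(20.5) + 0.75(12.8) + 0.7(9.7) = 50.7
2. 1.0(17.3) + 1.0(20.5) + 0.6(12.8) = 45.5
3. 0.7(17.3) - 0.7(9.7) = 5.3
4. 1.0(17.3) + 0.7(9.7) = 24.1
Combination 1 governs: w = 50.7 kN/m.

50.7 kN/m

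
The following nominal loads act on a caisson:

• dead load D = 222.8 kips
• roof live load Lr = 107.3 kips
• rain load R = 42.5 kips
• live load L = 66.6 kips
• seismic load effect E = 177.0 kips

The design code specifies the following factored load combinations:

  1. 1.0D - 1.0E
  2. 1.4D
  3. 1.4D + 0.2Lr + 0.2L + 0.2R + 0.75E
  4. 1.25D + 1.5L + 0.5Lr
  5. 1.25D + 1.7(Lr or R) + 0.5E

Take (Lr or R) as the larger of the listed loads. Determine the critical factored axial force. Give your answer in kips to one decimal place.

549.4 kips

(Lr or R) → Lr = 107.3 kips.
1. 1.0(222.8) - 1.0(177.0) = 222.8 - 177.0 = 45.8
2. 1.4(222.8) = 311.9
3. 1.4(222.8) + 0.2(107.3) + 0.2(66.6) + 0.2(42.5) + 0.75(177.0) = 311.9 + 21.5 + 13.3 + 8.5 + 132.8 = 488.0
4. 1.25(222.8) + 1.5(66.6) + 0.5(107.3) = 278.5 + 99.9 + 53.7 = 432.1
5. 1.25(222.8) + 1.7(107.3) + 0.5(177.0) = 278.5 + 182.4 + 88.5 = 549.4
The controlling combination is 5, giving 549.4 kips.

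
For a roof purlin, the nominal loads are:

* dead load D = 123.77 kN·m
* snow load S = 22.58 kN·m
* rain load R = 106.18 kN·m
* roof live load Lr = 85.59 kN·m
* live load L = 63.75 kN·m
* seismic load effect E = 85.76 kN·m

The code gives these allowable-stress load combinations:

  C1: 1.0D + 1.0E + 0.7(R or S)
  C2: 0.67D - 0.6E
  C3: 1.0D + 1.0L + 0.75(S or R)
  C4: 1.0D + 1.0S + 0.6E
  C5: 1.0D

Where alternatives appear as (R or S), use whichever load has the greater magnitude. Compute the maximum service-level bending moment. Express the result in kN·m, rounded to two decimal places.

283.86 kN·m

(R or S) → R = 106.18 kN·m; (S or R) → R = 106.18 kN·m.
C1: 1.0(123.77) + 1.0(85.76) + 0.7(106.18) = 123.77 + 85.76 + 74.33 = 283.86
C2: 0.67(123.77) - 0.6(85.76) = 82.93 - 51.46 = 31.47
C3: 1.0(123.77) + 1.0(63.75) + 0.75(106.18) = 123.77 + 63.75 + 79.64 = 267.16
C4: 1.0(123.77) + 1.0(22.58) + 0.6(85.76) = 123.77 + 22.58 + 51.46 = 197.81
C5: 1.0(123.77) = 123.77
Combination 1 governs: M = 283.86 kN·m.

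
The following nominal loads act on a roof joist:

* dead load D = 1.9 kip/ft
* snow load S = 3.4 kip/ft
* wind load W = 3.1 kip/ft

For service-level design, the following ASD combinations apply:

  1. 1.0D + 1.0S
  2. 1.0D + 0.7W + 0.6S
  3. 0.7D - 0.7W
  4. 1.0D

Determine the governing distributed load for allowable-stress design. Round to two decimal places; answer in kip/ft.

6.11 kip/ft

1. 1.0(1.9) + 1.0(3.4) = 5.30
2. 1.0(1.9) + 0.7(3.1) + 0.6(3.4) = 6.11
3. 0.7(1.9) - 0.7(3.1) = -0.84
4. 1.0(1.9) = 1.90
Maximum is from combination 2.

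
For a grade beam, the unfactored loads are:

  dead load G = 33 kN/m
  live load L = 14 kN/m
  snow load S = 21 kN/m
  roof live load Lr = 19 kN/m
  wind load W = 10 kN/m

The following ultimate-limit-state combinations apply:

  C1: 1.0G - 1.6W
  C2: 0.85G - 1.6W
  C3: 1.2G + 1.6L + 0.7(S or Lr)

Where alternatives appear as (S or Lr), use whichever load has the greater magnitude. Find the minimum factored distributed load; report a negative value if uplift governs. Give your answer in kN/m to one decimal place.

12.1 kN/m

(S or Lr) → S = 21 kN/m.
C1: 1.0(33) - 1.6(10) = 33.0 - 16.0 = 17.0
C2: 0.85(33) - 1.6(10) = 28.1 - 16.0 = 12.1
C3: 1.2(33) + 1.6(14) + 0.7(21) = 39.6 + 22.4 + 14.7 = 76.7
Combination 2 gives the minimum: 12.1 kN/m.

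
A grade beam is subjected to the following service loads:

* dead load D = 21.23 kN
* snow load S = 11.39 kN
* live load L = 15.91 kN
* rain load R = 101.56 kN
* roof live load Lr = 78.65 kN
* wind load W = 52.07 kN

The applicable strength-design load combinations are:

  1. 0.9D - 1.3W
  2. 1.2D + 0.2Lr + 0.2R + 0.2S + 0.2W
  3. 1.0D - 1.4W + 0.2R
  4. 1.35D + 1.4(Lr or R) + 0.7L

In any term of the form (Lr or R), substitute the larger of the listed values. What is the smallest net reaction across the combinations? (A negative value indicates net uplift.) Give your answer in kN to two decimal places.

-48.58 kN

(Lr or R) → R = 101.56 kN.
1. 0.9(21.23) - 1.3(52.07) = 19.11 - 67.69 = -48.58
2. 1.2(21.23) + 0.2(78.65) + 0.2(101.56) + 0.2(11.39) + 0.2(52.07) = 25.48 + 15.73 + 20.31 + 2.28 + 10.41 = 74.21
3. 1.0(21.23) - 1.4(52.07) + 0.2(101.56) = 21.23 - 72.90 + 20.31 = -31.36
4. 1.35(21.23) + 1.4(101.56) + 0.7(15.91) = 28.66 + 142.18 + 11.14 = 181.98
Combination 1 gives the minimum: -48.58 kN.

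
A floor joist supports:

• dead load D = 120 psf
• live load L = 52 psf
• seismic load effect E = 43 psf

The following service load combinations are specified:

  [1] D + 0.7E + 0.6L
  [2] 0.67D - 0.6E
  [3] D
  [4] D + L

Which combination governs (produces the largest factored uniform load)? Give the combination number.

Combination 1

[1] 1.0(120) + 0.7(43) + 0.6(52) = 120.0 + 30.1 + 31.2 = 181.3
[2] 0.67(120) - 0.6(43) = 80.4 - 25.8 = 54.6
[3] 1.0(120) = 120.0
[4] 1.0(120) + 1.0(52) = 120.0 + 52.0 = 172.0
The largest value is 181.3 psf from combination 1.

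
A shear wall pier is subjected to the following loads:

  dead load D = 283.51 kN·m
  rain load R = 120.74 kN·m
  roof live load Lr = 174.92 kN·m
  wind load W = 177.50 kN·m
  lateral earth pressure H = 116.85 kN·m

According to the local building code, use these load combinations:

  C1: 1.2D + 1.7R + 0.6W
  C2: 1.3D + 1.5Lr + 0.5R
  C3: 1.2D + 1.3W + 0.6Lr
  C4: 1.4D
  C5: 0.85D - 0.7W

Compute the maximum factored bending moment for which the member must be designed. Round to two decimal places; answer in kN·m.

691.31 kN·m

C1: 1.2(283.51) + 1.7(120.74) + 0.6(177.50) = 651.97
C2: 1.3(283.51) + 1.5(174.92) + 0.5(120.74) = 691.31
C3: 1.2(283.51) + 1.3(177.50) + 0.6(174.92) = 675.91
C4: 1.4(283.51) = 396.91
C5: 0.85(283.51) - 0.7(177.50) = 116.73
Combination 2 governs: M_u = 691.31 kN·m.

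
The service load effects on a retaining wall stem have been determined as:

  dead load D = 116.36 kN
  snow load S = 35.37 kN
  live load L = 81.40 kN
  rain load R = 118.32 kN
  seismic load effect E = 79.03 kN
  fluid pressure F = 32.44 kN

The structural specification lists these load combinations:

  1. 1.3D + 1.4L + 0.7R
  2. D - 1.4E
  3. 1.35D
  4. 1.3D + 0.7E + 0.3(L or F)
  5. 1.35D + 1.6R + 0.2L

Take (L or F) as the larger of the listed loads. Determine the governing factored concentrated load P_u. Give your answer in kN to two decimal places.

362.68 kN

(L or F) → L = 81.40 kN.
1. 1.3(116.36) + 1.4(81.40) + 0.7(118.32) = 348.05
2. 1.0(116.36) - 1.4(79.03) = 5.72
3. 1.35(116.36) = 157.09
4. 1.3(116.36) + 0.7(79.03) + 0.3(81.40) = 231.01
5. 1.35(116.36) + 1.6(118.32) + 0.2(81.40) = 362.68
The controlling combination is 5, giving 362.68 kN.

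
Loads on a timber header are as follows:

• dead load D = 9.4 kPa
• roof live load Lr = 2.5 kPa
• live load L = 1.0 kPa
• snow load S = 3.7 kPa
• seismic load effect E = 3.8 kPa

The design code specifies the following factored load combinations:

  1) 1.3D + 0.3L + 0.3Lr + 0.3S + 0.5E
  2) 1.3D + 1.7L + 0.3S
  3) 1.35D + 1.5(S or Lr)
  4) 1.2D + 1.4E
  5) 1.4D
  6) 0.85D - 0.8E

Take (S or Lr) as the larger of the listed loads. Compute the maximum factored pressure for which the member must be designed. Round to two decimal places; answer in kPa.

18.24 kPa

(S or Lr) → S = 3.7 kPa.
1) 1.3(9.4) + 0.3(1.0) + 0.3(2.5) + 0.3(3.7) + 0.5(3.8) = 16.28
2) 1.3(9.4) + 1.7(1.0) + 0.3(3.7) = 15.03
3) 1.35(9.4) + 1.5(3.7) = 18.24
4) 1.2(9.4) + 1.4(3.8) = 16.60
5) 1.4(9.4) = 13.16
6) 0.85(9.4) - 0.8(3.8) = 4.95
The controlling combination is 3, giving 18.24 kPa.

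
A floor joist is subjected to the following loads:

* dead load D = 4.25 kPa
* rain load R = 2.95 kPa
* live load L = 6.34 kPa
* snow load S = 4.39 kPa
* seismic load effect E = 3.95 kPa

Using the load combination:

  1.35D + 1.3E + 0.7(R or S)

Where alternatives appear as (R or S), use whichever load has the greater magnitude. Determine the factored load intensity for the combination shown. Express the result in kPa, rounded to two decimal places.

(R or S) → S = 4.39 kPa.
1.35(4.25) + 1.3(3.95) + 0.7(4.39) = 5.74 + 5.14 + 3.07 = 13.95
q_u = 13.95 kPa.

13.95 kPa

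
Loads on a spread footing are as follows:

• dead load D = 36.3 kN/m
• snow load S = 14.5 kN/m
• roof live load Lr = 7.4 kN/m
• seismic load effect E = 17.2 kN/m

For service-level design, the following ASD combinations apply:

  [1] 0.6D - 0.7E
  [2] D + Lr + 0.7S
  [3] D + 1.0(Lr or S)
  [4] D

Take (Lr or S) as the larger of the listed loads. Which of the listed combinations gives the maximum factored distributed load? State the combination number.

(Lr or S) → S = 14.5 kN/m.
[1] 0.6(36.3) - 0.7(17.2) = 9.7
[2] 1.0(36.3) + 1.0(7.4) + 0.7(14.5) = 36.3 + 7.4 + 10.2 = 53.9
[3] 1.0(36.3) + 1.0(14.5) = 36.3 + 14.5 = 50.8
[4] 1.0(36.3) = 36.3
The largest value is 53.9 kN/m from combination 2.

Combination 2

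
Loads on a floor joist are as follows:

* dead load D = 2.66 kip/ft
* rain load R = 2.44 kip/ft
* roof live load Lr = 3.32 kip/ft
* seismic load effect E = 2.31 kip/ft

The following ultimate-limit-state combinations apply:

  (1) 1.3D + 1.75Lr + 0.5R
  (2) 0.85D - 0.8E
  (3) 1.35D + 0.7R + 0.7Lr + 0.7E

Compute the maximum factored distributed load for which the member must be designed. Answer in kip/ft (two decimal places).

10.49 kip/ft

(1) 1.3(2.66) + 1.75(3.32) + 0.5(2.44) = 10.49
(2) 0.85(2.66) - 0.8(2.31) = 0.41
(3) 1.35(2.66) + 0.7(2.44) + 0.7(3.32) + 0.7(2.31) = 9.24
The controlling combination is 1, giving 10.49 kip/ft.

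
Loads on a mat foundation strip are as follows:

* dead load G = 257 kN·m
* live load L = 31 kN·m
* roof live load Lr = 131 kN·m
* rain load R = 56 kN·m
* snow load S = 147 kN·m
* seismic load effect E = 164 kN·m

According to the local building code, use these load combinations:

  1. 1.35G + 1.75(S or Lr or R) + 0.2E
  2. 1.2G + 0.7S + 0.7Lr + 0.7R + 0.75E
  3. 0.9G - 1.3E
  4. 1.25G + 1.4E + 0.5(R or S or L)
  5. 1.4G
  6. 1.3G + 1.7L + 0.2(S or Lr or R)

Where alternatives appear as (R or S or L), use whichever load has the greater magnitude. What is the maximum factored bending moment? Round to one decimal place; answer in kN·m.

665.2 kN·m

(S or Lr or R) → S = 147 kN·m; (R or S or L) → S = 147 kN·m.
1. 1.35(257) + 1.75(147) + 0.2(164) = 637.0
2. 1.2(257) + 0.7(147) + 0.7(131) + 0.7(56) + 0.75(164) = 665.2
3. 0.9(257) - 1.3(164) = 18.1
4. 1.25(257) + 1.4(164) + 0.5(147) = 624.4
5. 1.4(257) = 359.8
6. 1.3(257) + 1.7(31) + 0.2(147) = 416.2
The controlling combination is 2, giving 665.2 kN·m.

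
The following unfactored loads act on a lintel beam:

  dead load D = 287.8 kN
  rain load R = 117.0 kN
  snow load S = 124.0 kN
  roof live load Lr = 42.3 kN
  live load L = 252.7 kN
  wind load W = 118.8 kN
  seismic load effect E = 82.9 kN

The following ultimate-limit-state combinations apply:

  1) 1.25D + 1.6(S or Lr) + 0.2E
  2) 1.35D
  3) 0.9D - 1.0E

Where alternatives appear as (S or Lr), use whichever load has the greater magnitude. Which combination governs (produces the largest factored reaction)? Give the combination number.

(S or Lr) → S = 124.0 kN.
1) 1.25(287.8) + 1.6(124.0) + 0.2(82.9) = 574.7
2) 1.35(287.8) = 388.5
3) 0.9(287.8) - 1.0(82.9) = 176.1
The largest value is 574.7 kN from combination 1.

Combination 1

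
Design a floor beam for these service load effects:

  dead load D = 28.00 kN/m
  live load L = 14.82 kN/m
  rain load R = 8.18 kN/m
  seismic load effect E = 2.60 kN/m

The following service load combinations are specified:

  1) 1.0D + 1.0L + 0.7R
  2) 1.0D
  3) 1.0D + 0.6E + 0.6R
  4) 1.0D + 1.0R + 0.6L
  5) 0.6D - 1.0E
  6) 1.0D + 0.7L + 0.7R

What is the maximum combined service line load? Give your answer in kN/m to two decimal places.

48.55 kN/m

1) 1.0(28.00) + 1.0(14.82) + 0.7(8.18) = 28.00 + 14.82 + 5.73 = 48.55
2) 1.0(28.00) = 28.00
3) 1.0(28.00) + 0.6(2.60) + 0.6(8.18) = 28.00 + 1.56 + 4.91 = 34.47
4) 1.0(28.00) + 1.0(8.18) + 0.6(14.82) = 28.00 + 8.18 + 8.89 = 45.07
5) 0.6(28.00) - 1.0(2.60) = 16.80 - 2.60 = 14.20
6) 1.0(28.00) + 0.7(14.82) + 0.7(8.18) = 28.00 + 10.37 + 5.73 = 44.10
Combination 1 governs: w = 48.55 kN/m.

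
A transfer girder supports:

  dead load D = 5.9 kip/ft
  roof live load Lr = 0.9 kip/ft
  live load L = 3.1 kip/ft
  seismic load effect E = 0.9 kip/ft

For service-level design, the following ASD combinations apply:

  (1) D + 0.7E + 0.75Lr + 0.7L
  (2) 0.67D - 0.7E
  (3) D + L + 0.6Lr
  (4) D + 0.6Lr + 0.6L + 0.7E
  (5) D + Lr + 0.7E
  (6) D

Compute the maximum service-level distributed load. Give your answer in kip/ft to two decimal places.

9.54 kip/ft

(1) 1.0(5.9) + 0.7(0.9) + 0.75(0.9) + 0.7(3.1) = 5.90 + 0.63 + 0.68 + 2.17 = 9.38
(2) 0.67(5.9) - 0.7(0.9) = 3.95 - 0.63 = 3.32
(3) 1.0(5.9) + 1.0(3.1) + 0.6(0.9) = 5.90 + 3.10 + 0.54 = 9.54
(4) 1.0(5.9) + 0.6(0.9) + 0.6(3.1) + 0.7(0.9) = 5.90 + 0.54 + 1.86 + 0.63 = 8.93
(5) 1.0(5.9) + 1.0(0.9) + 0.7(0.9) = 5.90 + 0.90 + 0.63 = 7.43
(6) 1.0(5.9) = 5.90
Maximum is from combination 3.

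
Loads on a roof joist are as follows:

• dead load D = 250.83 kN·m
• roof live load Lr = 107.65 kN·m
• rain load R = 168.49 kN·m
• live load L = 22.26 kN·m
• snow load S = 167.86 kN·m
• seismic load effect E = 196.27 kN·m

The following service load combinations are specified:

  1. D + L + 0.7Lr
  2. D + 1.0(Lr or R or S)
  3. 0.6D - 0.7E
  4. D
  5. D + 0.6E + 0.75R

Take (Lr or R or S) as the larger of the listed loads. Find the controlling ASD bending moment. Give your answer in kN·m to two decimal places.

(Lr or R or S) → R = 168.49 kN·m.
1. 1.0(250.83) + 1.0(22.26) + 0.7(107.65) = 250.83 + 22.26 + 75.36 = 348.45
2. 1.0(250.83) + 1.0(168.49) = 250.83 + 168.49 = 419.32
3. 0.6(250.83) - 0.7(196.27) = 150.50 - 137.39 = 13.11
4. 1.0(250.83) = 250.83
5. 1.0(250.83) + 0.6(196.27) + 0.75(168.49) = 250.83 + 117.76 + 126.37 = 494.96
The controlling combination is 5, giving 494.96 kN·m.

494.96 kN·m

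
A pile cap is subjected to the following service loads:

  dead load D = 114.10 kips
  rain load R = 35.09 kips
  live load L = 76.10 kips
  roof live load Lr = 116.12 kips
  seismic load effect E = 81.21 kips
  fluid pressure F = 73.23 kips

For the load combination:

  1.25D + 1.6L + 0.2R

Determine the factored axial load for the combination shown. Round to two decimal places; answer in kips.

271.40 kips

1.25(114.10) + 1.6(76.10) + 0.2(35.09) = 271.40
P_u = 271.40 kips.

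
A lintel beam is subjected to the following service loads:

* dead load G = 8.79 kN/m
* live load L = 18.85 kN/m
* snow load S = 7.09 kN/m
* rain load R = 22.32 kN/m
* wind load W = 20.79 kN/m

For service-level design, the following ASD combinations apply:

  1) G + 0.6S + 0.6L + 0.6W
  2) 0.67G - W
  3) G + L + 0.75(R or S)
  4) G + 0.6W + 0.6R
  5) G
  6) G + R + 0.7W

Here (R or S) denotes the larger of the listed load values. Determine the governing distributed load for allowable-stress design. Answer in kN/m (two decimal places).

(R or S) → R = 22.32 kN/m.
1) 1.0(8.79) + 0.6(7.09) + 0.6(18.85) + 0.6(20.79) = 36.83
2) 0.67(8.79) - 1.0(20.79) = 5.89 - 20.79 = -14.90
3) 1.0(8.79) + 1.0(18.85) + 0.75(22.32) = 8.79 + 18.85 + 16.74 = 44.38
4) 1.0(8.79) + 0.6(20.79) + 0.6(22.32) = 34.66
5) 1.0(8.79) = 8.79
6) 1.0(8.79) + 1.0(22.32) + 0.7(20.79) = 8.79 + 22.32 + 14.55 = 45.66
Combination 6 governs: w = 45.66 kN/m.

45.66 kN/m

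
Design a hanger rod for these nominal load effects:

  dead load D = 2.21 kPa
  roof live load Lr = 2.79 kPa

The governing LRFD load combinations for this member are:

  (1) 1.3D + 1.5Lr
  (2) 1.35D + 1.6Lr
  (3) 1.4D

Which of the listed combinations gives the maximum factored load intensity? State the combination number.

Combination 2

(1) 1.3(2.21) + 1.5(2.79) = 2.87 + 4.19 = 7.06
(2) 1.35(2.21) + 1.6(2.79) = 7.45
(3) 1.4(2.21) = 3.09
The largest value is 7.45 kPa from combination 2.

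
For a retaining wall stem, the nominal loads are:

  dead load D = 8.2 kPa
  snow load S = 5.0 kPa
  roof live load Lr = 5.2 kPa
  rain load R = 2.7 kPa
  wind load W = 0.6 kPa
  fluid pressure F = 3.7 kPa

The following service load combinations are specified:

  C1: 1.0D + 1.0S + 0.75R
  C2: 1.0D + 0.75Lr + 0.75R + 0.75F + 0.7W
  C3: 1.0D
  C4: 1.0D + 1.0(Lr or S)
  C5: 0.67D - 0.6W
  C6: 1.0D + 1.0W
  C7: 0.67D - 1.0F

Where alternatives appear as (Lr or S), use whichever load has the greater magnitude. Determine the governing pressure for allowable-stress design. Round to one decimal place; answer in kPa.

17.3 kPa

(Lr or S) → Lr = 5.2 kPa.
C1: 1.0(8.2) + 1.0(5.0) + 0.75(2.7) = 8.2 + 5.0 + 2.0 = 15.2
C2: 1.0(8.2) + 0.75(5.2) + 0.75(2.7) + 0.75(3.7) + 0.7(0.6) = 8.2 + 3.9 + 2.0 + 2.8 + 0.4 = 17.3
C3: 1.0(8.2) = 8.2
C4: 1.0(8.2) + 1.0(5.2) = 8.2 + 5.2 = 13.4
C5: 0.67(8.2) - 0.6(0.6) = 5.5 - 0.4 = 5.1
C6: 1.0(8.2) + 1.0(0.6) = 8.2 + 0.6 = 8.8
C7: 0.67(8.2) - 1.0(3.7) = 5.5 - 3.7 = 1.8
Combination 2 governs: p = 17.3 kPa.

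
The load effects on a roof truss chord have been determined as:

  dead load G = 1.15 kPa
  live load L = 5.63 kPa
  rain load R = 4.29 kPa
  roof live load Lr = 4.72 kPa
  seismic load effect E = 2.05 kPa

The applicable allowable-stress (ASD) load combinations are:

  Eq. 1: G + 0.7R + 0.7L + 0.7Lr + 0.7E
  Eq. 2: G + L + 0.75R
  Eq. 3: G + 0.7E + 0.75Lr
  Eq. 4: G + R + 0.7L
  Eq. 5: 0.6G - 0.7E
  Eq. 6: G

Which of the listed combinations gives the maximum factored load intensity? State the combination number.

Combination 1

Eq. 1: 1.0(1.15) + 0.7(4.29) + 0.7(5.63) + 0.7(4.72) + 0.7(2.05) = 1.15 + 3.00 + 3.94 + 3.30 + 1.44 = 12.83
Eq. 2: 1.0(1.15) + 1.0(5.63) + 0.75(4.29) = 1.15 + 5.63 + 3.22 = 10.00
Eq. 3: 1.0(1.15) + 0.7(2.05) + 0.75(4.72) = 1.15 + 1.44 + 3.54 = 6.13
Eq. 4: 1.0(1.15) + 1.0(4.29) + 0.7(5.63) = 1.15 + 4.29 + 3.94 = 9.38
Eq. 5: 0.6(1.15) - 0.7(2.05) = 0.69 - 1.44 = -0.75
Eq. 6: 1.0(1.15) = 1.15
The largest value is 12.83 kPa from combination 1.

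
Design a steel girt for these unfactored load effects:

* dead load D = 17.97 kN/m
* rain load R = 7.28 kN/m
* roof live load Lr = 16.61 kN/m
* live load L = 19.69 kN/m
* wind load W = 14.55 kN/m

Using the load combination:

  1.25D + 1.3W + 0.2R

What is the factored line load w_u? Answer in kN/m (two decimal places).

42.83 kN/m

1.25(17.97) + 1.3(14.55) + 0.2(7.28) = 42.83
w_u = 42.83 kN/m.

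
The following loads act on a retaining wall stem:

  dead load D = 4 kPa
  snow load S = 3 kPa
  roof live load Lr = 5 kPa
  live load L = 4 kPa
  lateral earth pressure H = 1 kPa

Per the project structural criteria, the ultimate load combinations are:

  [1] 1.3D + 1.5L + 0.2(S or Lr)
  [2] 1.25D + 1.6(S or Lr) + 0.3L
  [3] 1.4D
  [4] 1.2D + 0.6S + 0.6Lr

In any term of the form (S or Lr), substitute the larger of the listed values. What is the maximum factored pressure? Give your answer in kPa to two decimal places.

14.20 kPa

(S or Lr) → Lr = 5 kPa.
[1] 1.3(4) + 1.5(4) + 0.2(5) = 5.20 + 6.00 + 1.00 = 12.20
[2] 1.25(4) + 1.6(5) + 0.3(4) = 5.00 + 8.00 + 1.20 = 14.20
[3] 1.4(4) = 5.60
[4] 1.2(4) + 0.6(3) + 0.6(5) = 4.80 + 1.80 + 3.00 = 9.60
Maximum is from combination 2.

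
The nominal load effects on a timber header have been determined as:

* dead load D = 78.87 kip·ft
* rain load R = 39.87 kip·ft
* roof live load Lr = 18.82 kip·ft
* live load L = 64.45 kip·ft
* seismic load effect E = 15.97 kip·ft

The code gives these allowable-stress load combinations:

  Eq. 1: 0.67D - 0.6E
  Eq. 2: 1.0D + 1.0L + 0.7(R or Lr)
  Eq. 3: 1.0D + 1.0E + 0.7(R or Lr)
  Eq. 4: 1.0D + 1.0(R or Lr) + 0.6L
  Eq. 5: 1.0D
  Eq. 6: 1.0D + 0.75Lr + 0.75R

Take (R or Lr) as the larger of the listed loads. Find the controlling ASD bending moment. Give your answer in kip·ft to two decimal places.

(R or Lr) → R = 39.87 kip·ft.
Eq. 1: 0.67(78.87) - 0.6(15.97) = 43.26
Eq. 2: 1.0(78.87) + 1.0(64.45) + 0.7(39.87) = 171.23
Eq. 3: 1.0(78.87) + 1.0(15.97) + 0.7(39.87) = 122.75
Eq. 4: 1.0(78.87) + 1.0(39.87) + 0.6(64.45) = 157.41
Eq. 5: 1.0(78.87) = 78.87
Eq. 6: 1.0(78.87) + 0.75(18.82) + 0.75(39.87) = 122.89
Maximum is from combination 2.

171.23 kip·ft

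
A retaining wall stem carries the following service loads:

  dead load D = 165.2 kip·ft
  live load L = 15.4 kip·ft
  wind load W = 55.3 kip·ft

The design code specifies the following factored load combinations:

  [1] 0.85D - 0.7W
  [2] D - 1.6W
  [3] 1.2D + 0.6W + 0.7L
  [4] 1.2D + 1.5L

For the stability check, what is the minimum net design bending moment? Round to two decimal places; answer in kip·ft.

76.72 kip·ft

[1] 0.85(165.2) - 0.7(55.3) = 140.42 - 38.71 = 101.71
[2] 1.0(165.2) - 1.6(55.3) = 165.20 - 88.48 = 76.72
[3] 1.2(165.2) + 0.6(55.3) + 0.7(15.4) = 198.24 + 33.18 + 10.78 = 242.20
[4] 1.2(165.2) + 1.5(15.4) = 198.24 + 23.10 = 221.34
Combination 2 gives the minimum: 76.72 kip·ft.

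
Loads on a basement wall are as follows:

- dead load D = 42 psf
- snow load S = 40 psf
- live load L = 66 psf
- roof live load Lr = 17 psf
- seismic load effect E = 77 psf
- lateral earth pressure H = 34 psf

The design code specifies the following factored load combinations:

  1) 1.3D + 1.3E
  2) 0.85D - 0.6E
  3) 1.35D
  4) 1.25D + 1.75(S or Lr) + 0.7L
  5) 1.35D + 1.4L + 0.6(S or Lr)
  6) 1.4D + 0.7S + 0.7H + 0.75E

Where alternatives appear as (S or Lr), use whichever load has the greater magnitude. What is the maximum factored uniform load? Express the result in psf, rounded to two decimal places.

(S or Lr) → S = 40 psf.
1) 1.3(42) + 1.3(77) = 54.60 + 100.10 = 154.70
2) 0.85(42) - 0.6(77) = 35.70 - 46.20 = -10.50
3) 1.35(42) = 56.70
4) 1.25(42) + 1.75(40) + 0.7(66) = 52.50 + 70.00 + 46.20 = 168.70
5) 1.35(42) + 1.4(66) + 0.6(40) = 56.70 + 92.40 + 24.00 = 173.10
6) 1.4(42) + 0.7(40) + 0.7(34) + 0.75(77) = 58.80 + 28.00 + 23.80 + 57.75 = 168.35
Combination 5 governs: q_u = 173.10 psf.

173.10 psf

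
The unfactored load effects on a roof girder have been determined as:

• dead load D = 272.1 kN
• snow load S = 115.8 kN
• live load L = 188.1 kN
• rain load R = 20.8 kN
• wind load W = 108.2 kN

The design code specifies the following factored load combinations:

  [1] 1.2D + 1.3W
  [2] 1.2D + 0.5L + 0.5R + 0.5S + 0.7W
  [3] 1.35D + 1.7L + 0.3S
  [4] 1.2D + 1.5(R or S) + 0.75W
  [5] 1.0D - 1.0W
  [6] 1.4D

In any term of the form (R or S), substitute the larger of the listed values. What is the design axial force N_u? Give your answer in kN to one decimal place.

(R or S) → S = 115.8 kN.
[1] 1.2(272.1) + 1.3(108.2) = 326.5 + 140.7 = 467.2
[2] 1.2(272.1) + 0.5(188.1) + 0.5(20.8) + 0.5(115.8) + 0.7(108.2) = 326.5 + 94.1 + 10.4 + 57.9 + 75.7 = 564.6
[3] 1.35(272.1) + 1.7(188.1) + 0.3(115.8) = 367.3 + 319.8 + 34.7 = 721.8
[4] 1.2(272.1) + 1.5(115.8) + 0.75(108.2) = 326.5 + 173.7 + 81.2 = 581.4
[5] 1.0(272.1) - 1.0(108.2) = 272.1 - 108.2 = 163.9
[6] 1.4(272.1) = 380.9
The controlling combination is 3, giving 721.8 kN.

721.8 kN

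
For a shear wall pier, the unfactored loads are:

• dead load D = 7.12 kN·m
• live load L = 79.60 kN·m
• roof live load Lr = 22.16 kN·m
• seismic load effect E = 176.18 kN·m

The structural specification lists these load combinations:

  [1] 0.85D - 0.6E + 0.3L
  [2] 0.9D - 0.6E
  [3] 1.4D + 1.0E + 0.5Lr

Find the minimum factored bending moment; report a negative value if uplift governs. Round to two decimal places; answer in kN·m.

-99.30 kN·m

[1] 0.85(7.12) - 0.6(176.18) + 0.3(79.60) = 6.05 - 105.71 + 23.88 = -75.78
[2] 0.9(7.12) - 0.6(176.18) = 6.41 - 105.71 = -99.30
[3] 1.4(7.12) + 1.0(176.18) + 0.5(22.16) = 9.97 + 176.18 + 11.08 = 197.23
Combination 2 gives the minimum: -99.30 kN·m.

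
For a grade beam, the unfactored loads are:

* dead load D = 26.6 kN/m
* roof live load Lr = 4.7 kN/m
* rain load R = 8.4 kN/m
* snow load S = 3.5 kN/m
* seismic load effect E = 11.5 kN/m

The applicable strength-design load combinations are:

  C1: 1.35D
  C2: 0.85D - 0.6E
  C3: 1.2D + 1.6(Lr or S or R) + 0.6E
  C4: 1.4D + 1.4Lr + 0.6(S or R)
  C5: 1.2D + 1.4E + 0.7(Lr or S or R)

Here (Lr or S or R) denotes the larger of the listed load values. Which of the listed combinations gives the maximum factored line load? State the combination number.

(Lr or S or R) → R = 8.4 kN/m; (S or R) → R = 8.4 kN/m.
C1: 1.35(26.6) = 35.9
C2: 0.85(26.6) - 0.6(11.5) = 15.7
C3: 1.2(26.6) + 1.6(8.4) + 0.6(11.5) = 52.3
C4: 1.4(26.6) + 1.4(4.7) + 0.6(8.4) = 48.9
C5: 1.2(26.6) + 1.4(11.5) + 0.7(8.4) = 53.9
The largest value is 53.9 kN/m from combination 5.

Combination 5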